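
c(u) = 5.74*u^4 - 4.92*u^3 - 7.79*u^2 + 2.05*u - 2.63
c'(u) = 22.96*u^3 - 14.76*u^2 - 15.58*u + 2.05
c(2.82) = 193.87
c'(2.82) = 355.63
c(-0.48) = -4.56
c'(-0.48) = 3.59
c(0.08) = -2.52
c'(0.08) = 0.72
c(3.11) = 317.38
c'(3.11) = 501.48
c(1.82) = 8.62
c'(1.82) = 63.22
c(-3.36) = 820.76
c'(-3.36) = -983.18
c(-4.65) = 2997.71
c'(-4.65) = -2553.16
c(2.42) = 83.85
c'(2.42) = 203.31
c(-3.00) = 518.89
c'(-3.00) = -703.97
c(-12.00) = 126377.41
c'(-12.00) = -41611.31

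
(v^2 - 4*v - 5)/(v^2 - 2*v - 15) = (v + 1)/(v + 3)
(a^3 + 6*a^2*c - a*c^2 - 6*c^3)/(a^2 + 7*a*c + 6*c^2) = a - c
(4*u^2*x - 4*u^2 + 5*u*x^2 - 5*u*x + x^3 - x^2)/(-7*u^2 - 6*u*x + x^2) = (4*u*x - 4*u + x^2 - x)/(-7*u + x)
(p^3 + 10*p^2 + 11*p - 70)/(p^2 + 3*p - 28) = (p^2 + 3*p - 10)/(p - 4)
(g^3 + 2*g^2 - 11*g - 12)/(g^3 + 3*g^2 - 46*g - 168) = (g^2 - 2*g - 3)/(g^2 - g - 42)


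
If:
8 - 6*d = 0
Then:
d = 4/3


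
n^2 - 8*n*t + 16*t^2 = (n - 4*t)^2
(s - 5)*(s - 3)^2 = s^3 - 11*s^2 + 39*s - 45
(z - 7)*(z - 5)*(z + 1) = z^3 - 11*z^2 + 23*z + 35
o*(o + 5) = o^2 + 5*o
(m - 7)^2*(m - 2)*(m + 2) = m^4 - 14*m^3 + 45*m^2 + 56*m - 196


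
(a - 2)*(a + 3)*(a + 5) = a^3 + 6*a^2 - a - 30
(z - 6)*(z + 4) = z^2 - 2*z - 24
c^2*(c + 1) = c^3 + c^2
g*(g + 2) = g^2 + 2*g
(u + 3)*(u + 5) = u^2 + 8*u + 15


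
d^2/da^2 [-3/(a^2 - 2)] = 6*(-3*a^2 - 2)/(a^2 - 2)^3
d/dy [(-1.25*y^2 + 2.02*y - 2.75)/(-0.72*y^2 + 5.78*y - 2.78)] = (-5.7706*y^2 + 2.99*y + 10.2794)/(0.5184*y^4 - 8.3232*y^3 + 37.4116*y^2 - 32.1368*y + 7.7284)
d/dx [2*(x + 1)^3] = 6*(x + 1)^2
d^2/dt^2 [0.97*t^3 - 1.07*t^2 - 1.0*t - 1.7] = 5.82*t - 2.14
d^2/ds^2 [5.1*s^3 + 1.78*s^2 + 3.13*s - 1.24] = 30.6*s + 3.56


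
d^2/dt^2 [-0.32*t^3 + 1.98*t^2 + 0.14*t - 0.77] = 3.96 - 1.92*t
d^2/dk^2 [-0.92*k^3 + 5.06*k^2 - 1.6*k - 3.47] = 10.12 - 5.52*k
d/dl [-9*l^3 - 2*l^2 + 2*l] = -27*l^2 - 4*l + 2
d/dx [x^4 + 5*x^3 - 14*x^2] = x*(4*x^2 + 15*x - 28)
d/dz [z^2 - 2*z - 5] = 2*z - 2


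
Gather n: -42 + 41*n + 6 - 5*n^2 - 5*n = -5*n^2 + 36*n - 36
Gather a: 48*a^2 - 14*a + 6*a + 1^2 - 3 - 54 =48*a^2 - 8*a - 56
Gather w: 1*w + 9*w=10*w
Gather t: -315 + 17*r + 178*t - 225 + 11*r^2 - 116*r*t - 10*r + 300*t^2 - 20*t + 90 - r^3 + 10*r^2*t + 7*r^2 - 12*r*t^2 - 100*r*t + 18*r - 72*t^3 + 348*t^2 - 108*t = -r^3 + 18*r^2 + 25*r - 72*t^3 + t^2*(648 - 12*r) + t*(10*r^2 - 216*r + 50) - 450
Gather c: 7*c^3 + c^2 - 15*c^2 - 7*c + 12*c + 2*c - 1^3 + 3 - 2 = 7*c^3 - 14*c^2 + 7*c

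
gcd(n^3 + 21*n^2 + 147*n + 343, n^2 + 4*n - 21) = n + 7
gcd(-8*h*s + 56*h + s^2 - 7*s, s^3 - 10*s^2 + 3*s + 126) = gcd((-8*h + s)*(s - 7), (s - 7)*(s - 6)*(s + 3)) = s - 7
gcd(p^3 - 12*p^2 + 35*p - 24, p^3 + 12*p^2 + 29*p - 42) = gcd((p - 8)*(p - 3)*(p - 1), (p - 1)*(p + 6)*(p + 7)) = p - 1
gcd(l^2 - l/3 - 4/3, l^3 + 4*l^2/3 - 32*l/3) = 1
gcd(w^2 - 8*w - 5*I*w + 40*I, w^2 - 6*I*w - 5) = w - 5*I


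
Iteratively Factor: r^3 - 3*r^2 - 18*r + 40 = (r - 2)*(r^2 - r - 20) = (r - 2)*(r + 4)*(r - 5)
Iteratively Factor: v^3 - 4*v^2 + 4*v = (v - 2)*(v^2 - 2*v) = v*(v - 2)*(v - 2)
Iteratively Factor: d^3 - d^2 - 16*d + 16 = (d - 1)*(d^2 - 16) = (d - 1)*(d + 4)*(d - 4)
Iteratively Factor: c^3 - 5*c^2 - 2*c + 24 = (c - 4)*(c^2 - c - 6) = (c - 4)*(c + 2)*(c - 3)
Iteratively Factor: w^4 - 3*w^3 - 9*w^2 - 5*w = (w + 1)*(w^3 - 4*w^2 - 5*w) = (w + 1)^2*(w^2 - 5*w) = w*(w + 1)^2*(w - 5)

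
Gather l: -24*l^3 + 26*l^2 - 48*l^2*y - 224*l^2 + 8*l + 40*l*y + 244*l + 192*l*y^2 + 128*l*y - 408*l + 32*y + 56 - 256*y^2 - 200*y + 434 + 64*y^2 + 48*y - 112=-24*l^3 + l^2*(-48*y - 198) + l*(192*y^2 + 168*y - 156) - 192*y^2 - 120*y + 378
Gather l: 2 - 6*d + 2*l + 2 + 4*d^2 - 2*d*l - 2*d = 4*d^2 - 8*d + l*(2 - 2*d) + 4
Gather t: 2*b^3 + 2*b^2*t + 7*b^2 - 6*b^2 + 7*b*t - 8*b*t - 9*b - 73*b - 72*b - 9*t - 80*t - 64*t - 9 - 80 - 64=2*b^3 + b^2 - 154*b + t*(2*b^2 - b - 153) - 153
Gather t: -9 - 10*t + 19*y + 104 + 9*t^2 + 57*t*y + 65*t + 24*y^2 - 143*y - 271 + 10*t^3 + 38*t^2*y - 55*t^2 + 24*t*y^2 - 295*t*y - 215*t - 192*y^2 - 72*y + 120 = 10*t^3 + t^2*(38*y - 46) + t*(24*y^2 - 238*y - 160) - 168*y^2 - 196*y - 56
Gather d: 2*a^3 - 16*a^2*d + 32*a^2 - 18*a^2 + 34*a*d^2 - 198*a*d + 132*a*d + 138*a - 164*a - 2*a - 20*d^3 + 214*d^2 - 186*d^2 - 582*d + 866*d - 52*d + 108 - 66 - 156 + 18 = 2*a^3 + 14*a^2 - 28*a - 20*d^3 + d^2*(34*a + 28) + d*(-16*a^2 - 66*a + 232) - 96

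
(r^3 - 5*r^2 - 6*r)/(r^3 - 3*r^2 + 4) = r*(r - 6)/(r^2 - 4*r + 4)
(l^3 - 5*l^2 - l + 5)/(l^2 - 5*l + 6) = (l^3 - 5*l^2 - l + 5)/(l^2 - 5*l + 6)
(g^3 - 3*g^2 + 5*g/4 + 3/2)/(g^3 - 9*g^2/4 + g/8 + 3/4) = 2*(2*g - 3)/(4*g - 3)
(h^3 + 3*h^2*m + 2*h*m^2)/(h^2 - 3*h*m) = (h^2 + 3*h*m + 2*m^2)/(h - 3*m)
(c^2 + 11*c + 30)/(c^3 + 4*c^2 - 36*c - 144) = (c + 5)/(c^2 - 2*c - 24)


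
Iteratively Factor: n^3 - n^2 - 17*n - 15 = (n + 3)*(n^2 - 4*n - 5) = (n - 5)*(n + 3)*(n + 1)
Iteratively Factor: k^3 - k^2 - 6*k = (k + 2)*(k^2 - 3*k) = (k - 3)*(k + 2)*(k)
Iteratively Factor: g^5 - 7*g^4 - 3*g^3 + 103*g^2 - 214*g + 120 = (g - 5)*(g^4 - 2*g^3 - 13*g^2 + 38*g - 24) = (g - 5)*(g - 2)*(g^3 - 13*g + 12) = (g - 5)*(g - 2)*(g - 1)*(g^2 + g - 12) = (g - 5)*(g - 3)*(g - 2)*(g - 1)*(g + 4)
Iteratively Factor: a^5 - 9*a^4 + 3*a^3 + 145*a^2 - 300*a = (a)*(a^4 - 9*a^3 + 3*a^2 + 145*a - 300) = a*(a - 5)*(a^3 - 4*a^2 - 17*a + 60) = a*(a - 5)*(a + 4)*(a^2 - 8*a + 15) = a*(a - 5)*(a - 3)*(a + 4)*(a - 5)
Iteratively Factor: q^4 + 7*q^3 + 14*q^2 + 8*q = (q)*(q^3 + 7*q^2 + 14*q + 8) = q*(q + 2)*(q^2 + 5*q + 4) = q*(q + 1)*(q + 2)*(q + 4)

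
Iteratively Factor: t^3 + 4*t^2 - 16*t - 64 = (t + 4)*(t^2 - 16) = (t + 4)^2*(t - 4)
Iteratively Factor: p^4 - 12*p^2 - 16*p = (p + 2)*(p^3 - 2*p^2 - 8*p) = (p - 4)*(p + 2)*(p^2 + 2*p) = (p - 4)*(p + 2)^2*(p)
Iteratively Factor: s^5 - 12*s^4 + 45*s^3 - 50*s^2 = (s)*(s^4 - 12*s^3 + 45*s^2 - 50*s) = s*(s - 5)*(s^3 - 7*s^2 + 10*s) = s*(s - 5)^2*(s^2 - 2*s) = s^2*(s - 5)^2*(s - 2)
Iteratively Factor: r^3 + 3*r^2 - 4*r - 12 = (r + 3)*(r^2 - 4) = (r + 2)*(r + 3)*(r - 2)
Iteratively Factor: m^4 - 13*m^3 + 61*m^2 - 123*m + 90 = (m - 5)*(m^3 - 8*m^2 + 21*m - 18) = (m - 5)*(m - 2)*(m^2 - 6*m + 9) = (m - 5)*(m - 3)*(m - 2)*(m - 3)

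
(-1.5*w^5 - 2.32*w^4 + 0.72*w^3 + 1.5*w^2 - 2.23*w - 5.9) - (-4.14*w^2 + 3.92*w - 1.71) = -1.5*w^5 - 2.32*w^4 + 0.72*w^3 + 5.64*w^2 - 6.15*w - 4.19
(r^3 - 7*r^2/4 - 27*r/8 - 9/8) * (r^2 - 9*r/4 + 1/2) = r^5 - 4*r^4 + 17*r^3/16 + 179*r^2/32 + 27*r/32 - 9/16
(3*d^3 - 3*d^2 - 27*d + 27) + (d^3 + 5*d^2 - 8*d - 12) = 4*d^3 + 2*d^2 - 35*d + 15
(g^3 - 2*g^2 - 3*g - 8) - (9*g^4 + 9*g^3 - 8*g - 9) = -9*g^4 - 8*g^3 - 2*g^2 + 5*g + 1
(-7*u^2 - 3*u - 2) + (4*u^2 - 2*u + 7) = -3*u^2 - 5*u + 5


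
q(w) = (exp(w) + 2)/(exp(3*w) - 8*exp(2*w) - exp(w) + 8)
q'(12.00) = 0.00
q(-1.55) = 0.30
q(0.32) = -0.57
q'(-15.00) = 0.00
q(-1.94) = 0.28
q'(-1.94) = 0.04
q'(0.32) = 2.06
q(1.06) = -0.13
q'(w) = (exp(w) + 2)*(-3*exp(3*w) + 16*exp(2*w) + exp(w))/(exp(3*w) - 8*exp(2*w) - exp(w) + 8)^2 + exp(w)/(exp(3*w) - 8*exp(2*w) - exp(w) + 8) = ((exp(w) + 2)*(-3*exp(2*w) + 16*exp(w) + 1) + exp(3*w) - 8*exp(2*w) - exp(w) + 8)*exp(w)/(exp(3*w) - 8*exp(2*w) - exp(w) + 8)^2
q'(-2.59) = 0.01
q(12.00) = 0.00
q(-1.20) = 0.33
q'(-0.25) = 3.39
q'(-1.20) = 0.12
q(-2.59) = 0.26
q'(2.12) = -12.03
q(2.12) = 0.46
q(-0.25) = 0.98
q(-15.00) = 0.25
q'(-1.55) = 0.06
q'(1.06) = 0.15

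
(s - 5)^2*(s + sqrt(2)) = s^3 - 10*s^2 + sqrt(2)*s^2 - 10*sqrt(2)*s + 25*s + 25*sqrt(2)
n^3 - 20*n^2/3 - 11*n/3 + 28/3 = (n - 7)*(n - 1)*(n + 4/3)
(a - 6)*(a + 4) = a^2 - 2*a - 24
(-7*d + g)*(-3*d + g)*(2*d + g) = 42*d^3 + d^2*g - 8*d*g^2 + g^3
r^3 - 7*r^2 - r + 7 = (r - 7)*(r - 1)*(r + 1)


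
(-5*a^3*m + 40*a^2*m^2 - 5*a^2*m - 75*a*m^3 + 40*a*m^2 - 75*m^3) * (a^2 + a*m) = -5*a^5*m + 35*a^4*m^2 - 5*a^4*m - 35*a^3*m^3 + 35*a^3*m^2 - 75*a^2*m^4 - 35*a^2*m^3 - 75*a*m^4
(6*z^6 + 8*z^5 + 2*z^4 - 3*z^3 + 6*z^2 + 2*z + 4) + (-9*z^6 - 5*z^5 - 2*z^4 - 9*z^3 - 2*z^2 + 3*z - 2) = -3*z^6 + 3*z^5 - 12*z^3 + 4*z^2 + 5*z + 2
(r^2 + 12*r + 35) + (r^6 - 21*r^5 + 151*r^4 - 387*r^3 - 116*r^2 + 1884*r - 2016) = r^6 - 21*r^5 + 151*r^4 - 387*r^3 - 115*r^2 + 1896*r - 1981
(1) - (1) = 0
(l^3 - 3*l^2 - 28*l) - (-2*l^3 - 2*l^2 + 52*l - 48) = 3*l^3 - l^2 - 80*l + 48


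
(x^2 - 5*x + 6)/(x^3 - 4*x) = (x - 3)/(x*(x + 2))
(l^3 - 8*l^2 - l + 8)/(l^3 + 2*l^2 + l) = (l^2 - 9*l + 8)/(l*(l + 1))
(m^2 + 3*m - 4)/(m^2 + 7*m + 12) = (m - 1)/(m + 3)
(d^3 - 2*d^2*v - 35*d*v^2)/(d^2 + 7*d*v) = (d^2 - 2*d*v - 35*v^2)/(d + 7*v)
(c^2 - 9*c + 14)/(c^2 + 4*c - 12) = (c - 7)/(c + 6)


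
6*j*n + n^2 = n*(6*j + n)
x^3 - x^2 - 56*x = x*(x - 8)*(x + 7)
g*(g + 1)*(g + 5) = g^3 + 6*g^2 + 5*g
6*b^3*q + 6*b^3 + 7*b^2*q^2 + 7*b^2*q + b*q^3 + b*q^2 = (b + q)*(6*b + q)*(b*q + b)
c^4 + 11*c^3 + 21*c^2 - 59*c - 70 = (c - 2)*(c + 1)*(c + 5)*(c + 7)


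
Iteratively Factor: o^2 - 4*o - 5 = (o + 1)*(o - 5)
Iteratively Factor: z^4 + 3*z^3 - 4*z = (z + 2)*(z^3 + z^2 - 2*z) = (z - 1)*(z + 2)*(z^2 + 2*z) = (z - 1)*(z + 2)^2*(z)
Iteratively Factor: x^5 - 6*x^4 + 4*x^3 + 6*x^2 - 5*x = (x - 1)*(x^4 - 5*x^3 - x^2 + 5*x) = (x - 1)*(x + 1)*(x^3 - 6*x^2 + 5*x) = (x - 5)*(x - 1)*(x + 1)*(x^2 - x) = (x - 5)*(x - 1)^2*(x + 1)*(x)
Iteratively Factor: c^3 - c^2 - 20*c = (c - 5)*(c^2 + 4*c) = c*(c - 5)*(c + 4)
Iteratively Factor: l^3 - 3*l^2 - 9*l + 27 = (l - 3)*(l^2 - 9) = (l - 3)*(l + 3)*(l - 3)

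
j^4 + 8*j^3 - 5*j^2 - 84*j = j*(j - 3)*(j + 4)*(j + 7)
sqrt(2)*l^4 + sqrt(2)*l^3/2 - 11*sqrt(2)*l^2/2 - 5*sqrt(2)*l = l*(l - 5/2)*(l + 2)*(sqrt(2)*l + sqrt(2))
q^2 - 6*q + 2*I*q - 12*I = (q - 6)*(q + 2*I)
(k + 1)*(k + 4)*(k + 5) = k^3 + 10*k^2 + 29*k + 20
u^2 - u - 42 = (u - 7)*(u + 6)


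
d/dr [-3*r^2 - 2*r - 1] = -6*r - 2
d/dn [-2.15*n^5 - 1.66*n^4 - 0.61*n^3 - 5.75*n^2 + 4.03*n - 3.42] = -10.75*n^4 - 6.64*n^3 - 1.83*n^2 - 11.5*n + 4.03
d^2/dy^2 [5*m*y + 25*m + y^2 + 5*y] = 2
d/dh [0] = 0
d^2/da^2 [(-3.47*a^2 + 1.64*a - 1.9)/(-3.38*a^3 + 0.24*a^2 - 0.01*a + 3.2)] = (79.2853360000001*a^6 - 112.416096*a^5 + 267.754812*a^4 + 500.719392*a^3 - 227.80668*a^2 + 130.83216*a + 68.04262)/(38.614472*a^9 - 8.225568*a^8 + 0.926796*a^7 - 109.736736*a^6 + 15.577782*a^5 - 1.201992*a^4 + 103.879681*a^3 - 7.37376*a^2 + 0.3072*a - 32.768)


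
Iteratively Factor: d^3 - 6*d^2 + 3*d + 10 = (d - 2)*(d^2 - 4*d - 5) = (d - 5)*(d - 2)*(d + 1)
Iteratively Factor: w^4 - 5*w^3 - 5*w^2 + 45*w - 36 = (w - 4)*(w^3 - w^2 - 9*w + 9) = (w - 4)*(w - 3)*(w^2 + 2*w - 3) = (w - 4)*(w - 3)*(w + 3)*(w - 1)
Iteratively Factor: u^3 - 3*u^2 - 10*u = (u)*(u^2 - 3*u - 10) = u*(u + 2)*(u - 5)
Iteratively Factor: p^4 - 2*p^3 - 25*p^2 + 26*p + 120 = (p - 3)*(p^3 + p^2 - 22*p - 40) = (p - 5)*(p - 3)*(p^2 + 6*p + 8) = (p - 5)*(p - 3)*(p + 4)*(p + 2)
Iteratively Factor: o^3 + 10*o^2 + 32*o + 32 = (o + 4)*(o^2 + 6*o + 8) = (o + 2)*(o + 4)*(o + 4)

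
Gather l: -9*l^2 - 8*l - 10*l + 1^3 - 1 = -9*l^2 - 18*l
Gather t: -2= -2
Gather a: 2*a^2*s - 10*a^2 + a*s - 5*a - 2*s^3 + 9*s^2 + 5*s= a^2*(2*s - 10) + a*(s - 5) - 2*s^3 + 9*s^2 + 5*s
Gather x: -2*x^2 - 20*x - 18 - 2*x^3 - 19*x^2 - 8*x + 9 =-2*x^3 - 21*x^2 - 28*x - 9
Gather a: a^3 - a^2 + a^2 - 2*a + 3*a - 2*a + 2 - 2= a^3 - a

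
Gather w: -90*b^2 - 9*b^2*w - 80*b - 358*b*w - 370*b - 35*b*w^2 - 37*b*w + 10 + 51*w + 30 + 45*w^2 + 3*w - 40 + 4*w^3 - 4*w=-90*b^2 - 450*b + 4*w^3 + w^2*(45 - 35*b) + w*(-9*b^2 - 395*b + 50)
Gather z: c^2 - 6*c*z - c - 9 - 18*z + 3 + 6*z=c^2 - c + z*(-6*c - 12) - 6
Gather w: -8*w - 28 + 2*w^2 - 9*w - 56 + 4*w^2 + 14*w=6*w^2 - 3*w - 84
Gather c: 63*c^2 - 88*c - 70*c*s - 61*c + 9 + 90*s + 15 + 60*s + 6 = 63*c^2 + c*(-70*s - 149) + 150*s + 30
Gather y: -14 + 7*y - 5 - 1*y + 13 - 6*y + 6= 0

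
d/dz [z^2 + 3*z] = 2*z + 3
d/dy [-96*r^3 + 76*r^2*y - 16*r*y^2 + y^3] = 76*r^2 - 32*r*y + 3*y^2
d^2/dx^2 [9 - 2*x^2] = -4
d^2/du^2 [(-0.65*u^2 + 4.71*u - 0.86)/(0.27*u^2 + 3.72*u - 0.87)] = (-5.55111512312578e-17*u^4 + 1.992438*u^3 - 1.292274*u^2 + 1.45556999999999*u + 5.296842)/(0.019683*u^6 + 0.813564*u^5 + 11.018835*u^4 + 46.23588*u^3 - 35.505135*u^2 + 8.447004*u - 0.658503)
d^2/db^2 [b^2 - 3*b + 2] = 2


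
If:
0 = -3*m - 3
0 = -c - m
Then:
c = 1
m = -1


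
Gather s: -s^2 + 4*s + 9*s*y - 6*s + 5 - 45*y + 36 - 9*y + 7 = -s^2 + s*(9*y - 2) - 54*y + 48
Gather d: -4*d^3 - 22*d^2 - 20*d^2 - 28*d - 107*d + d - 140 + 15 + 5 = -4*d^3 - 42*d^2 - 134*d - 120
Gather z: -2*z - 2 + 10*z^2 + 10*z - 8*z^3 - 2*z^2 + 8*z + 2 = -8*z^3 + 8*z^2 + 16*z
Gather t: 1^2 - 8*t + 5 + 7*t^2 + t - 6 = 7*t^2 - 7*t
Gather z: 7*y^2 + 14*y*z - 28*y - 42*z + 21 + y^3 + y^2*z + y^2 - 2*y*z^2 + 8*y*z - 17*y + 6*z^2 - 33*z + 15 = y^3 + 8*y^2 - 45*y + z^2*(6 - 2*y) + z*(y^2 + 22*y - 75) + 36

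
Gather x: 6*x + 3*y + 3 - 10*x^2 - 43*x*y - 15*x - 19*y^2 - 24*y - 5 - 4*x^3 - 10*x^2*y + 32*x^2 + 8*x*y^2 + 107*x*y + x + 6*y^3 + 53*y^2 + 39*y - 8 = -4*x^3 + x^2*(22 - 10*y) + x*(8*y^2 + 64*y - 8) + 6*y^3 + 34*y^2 + 18*y - 10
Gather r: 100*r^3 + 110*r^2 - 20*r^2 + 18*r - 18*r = 100*r^3 + 90*r^2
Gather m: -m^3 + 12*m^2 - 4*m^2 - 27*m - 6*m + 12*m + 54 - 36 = -m^3 + 8*m^2 - 21*m + 18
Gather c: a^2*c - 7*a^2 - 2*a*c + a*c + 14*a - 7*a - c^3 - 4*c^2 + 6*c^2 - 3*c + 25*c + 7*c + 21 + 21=-7*a^2 + 7*a - c^3 + 2*c^2 + c*(a^2 - a + 29) + 42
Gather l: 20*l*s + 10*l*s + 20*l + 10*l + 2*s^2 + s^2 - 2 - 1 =l*(30*s + 30) + 3*s^2 - 3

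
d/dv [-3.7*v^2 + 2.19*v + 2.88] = 2.19 - 7.4*v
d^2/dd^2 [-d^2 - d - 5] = -2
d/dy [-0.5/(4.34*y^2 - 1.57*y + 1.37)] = (4.34*y - 0.785)/(4.34*y^2 - 1.57*y + 1.37)^2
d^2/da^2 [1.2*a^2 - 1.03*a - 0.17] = 2.40000000000000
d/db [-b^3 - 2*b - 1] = -3*b^2 - 2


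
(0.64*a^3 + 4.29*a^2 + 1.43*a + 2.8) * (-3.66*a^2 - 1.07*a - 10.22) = -2.3424*a^5 - 16.3862*a^4 - 16.3649*a^3 - 55.6219*a^2 - 17.6106*a - 28.616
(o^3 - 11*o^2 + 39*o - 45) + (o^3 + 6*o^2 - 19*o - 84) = 2*o^3 - 5*o^2 + 20*o - 129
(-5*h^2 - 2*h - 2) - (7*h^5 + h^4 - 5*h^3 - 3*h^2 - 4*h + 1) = -7*h^5 - h^4 + 5*h^3 - 2*h^2 + 2*h - 3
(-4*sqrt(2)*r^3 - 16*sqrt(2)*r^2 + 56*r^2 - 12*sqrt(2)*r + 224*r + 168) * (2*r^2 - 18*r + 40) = -8*sqrt(2)*r^5 + 40*sqrt(2)*r^4 + 112*r^4 - 560*r^3 + 104*sqrt(2)*r^3 - 1456*r^2 - 424*sqrt(2)*r^2 - 480*sqrt(2)*r + 5936*r + 6720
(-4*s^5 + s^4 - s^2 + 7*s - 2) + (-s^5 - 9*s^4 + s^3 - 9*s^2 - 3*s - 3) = -5*s^5 - 8*s^4 + s^3 - 10*s^2 + 4*s - 5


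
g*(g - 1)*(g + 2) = g^3 + g^2 - 2*g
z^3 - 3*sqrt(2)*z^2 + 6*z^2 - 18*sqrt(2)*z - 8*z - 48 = (z + 6)*(z - 4*sqrt(2))*(z + sqrt(2))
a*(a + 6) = a^2 + 6*a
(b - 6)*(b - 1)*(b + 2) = b^3 - 5*b^2 - 8*b + 12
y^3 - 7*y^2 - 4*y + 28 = (y - 7)*(y - 2)*(y + 2)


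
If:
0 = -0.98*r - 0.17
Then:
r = -0.17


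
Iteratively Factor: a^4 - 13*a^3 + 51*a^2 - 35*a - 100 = (a + 1)*(a^3 - 14*a^2 + 65*a - 100) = (a - 4)*(a + 1)*(a^2 - 10*a + 25) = (a - 5)*(a - 4)*(a + 1)*(a - 5)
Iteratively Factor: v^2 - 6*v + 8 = (v - 2)*(v - 4)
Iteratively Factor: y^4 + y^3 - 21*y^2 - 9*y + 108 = (y - 3)*(y^3 + 4*y^2 - 9*y - 36) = (y - 3)*(y + 3)*(y^2 + y - 12) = (y - 3)^2*(y + 3)*(y + 4)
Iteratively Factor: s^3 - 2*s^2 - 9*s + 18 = (s - 2)*(s^2 - 9) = (s - 3)*(s - 2)*(s + 3)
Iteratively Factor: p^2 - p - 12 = (p - 4)*(p + 3)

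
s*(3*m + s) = 3*m*s + s^2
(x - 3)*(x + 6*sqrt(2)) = x^2 - 3*x + 6*sqrt(2)*x - 18*sqrt(2)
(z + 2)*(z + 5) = z^2 + 7*z + 10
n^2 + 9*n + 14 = (n + 2)*(n + 7)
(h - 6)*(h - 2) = h^2 - 8*h + 12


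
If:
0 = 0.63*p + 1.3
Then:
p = -2.06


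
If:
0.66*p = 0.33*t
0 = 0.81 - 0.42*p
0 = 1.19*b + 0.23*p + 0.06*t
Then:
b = -0.57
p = 1.93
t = 3.86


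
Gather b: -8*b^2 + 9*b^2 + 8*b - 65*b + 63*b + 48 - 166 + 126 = b^2 + 6*b + 8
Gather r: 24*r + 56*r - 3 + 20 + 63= 80*r + 80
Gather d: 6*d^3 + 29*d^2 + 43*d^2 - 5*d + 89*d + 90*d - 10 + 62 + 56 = 6*d^3 + 72*d^2 + 174*d + 108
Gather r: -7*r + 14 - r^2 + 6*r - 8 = -r^2 - r + 6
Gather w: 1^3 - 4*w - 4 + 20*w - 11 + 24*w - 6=40*w - 20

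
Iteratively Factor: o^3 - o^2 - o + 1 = (o - 1)*(o^2 - 1) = (o - 1)*(o + 1)*(o - 1)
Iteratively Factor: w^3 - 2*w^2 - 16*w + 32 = (w - 2)*(w^2 - 16) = (w - 4)*(w - 2)*(w + 4)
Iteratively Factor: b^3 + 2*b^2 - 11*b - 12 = (b + 1)*(b^2 + b - 12) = (b + 1)*(b + 4)*(b - 3)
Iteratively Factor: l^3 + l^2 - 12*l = (l - 3)*(l^2 + 4*l) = (l - 3)*(l + 4)*(l)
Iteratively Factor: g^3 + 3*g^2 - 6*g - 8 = (g - 2)*(g^2 + 5*g + 4) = (g - 2)*(g + 4)*(g + 1)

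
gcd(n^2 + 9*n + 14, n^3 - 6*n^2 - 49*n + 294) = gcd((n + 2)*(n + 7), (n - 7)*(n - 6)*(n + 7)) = n + 7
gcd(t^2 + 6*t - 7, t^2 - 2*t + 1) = t - 1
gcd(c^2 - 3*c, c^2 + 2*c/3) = c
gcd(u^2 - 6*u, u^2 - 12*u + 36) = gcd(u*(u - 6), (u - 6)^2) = u - 6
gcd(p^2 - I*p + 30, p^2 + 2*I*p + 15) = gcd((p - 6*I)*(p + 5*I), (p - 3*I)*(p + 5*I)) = p + 5*I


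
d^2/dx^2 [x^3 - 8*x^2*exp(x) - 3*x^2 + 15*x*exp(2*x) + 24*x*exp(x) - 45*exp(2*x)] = -8*x^2*exp(x) + 60*x*exp(2*x) - 8*x*exp(x) + 6*x - 120*exp(2*x) + 32*exp(x) - 6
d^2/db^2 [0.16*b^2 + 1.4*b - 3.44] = 0.320000000000000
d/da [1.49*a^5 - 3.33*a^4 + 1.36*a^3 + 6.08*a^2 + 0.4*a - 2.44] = 7.45*a^4 - 13.32*a^3 + 4.08*a^2 + 12.16*a + 0.4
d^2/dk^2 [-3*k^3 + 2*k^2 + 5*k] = 4 - 18*k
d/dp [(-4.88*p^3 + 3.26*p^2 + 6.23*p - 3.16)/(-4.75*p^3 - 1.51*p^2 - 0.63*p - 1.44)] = (1.4210854715202e-14*p^5 + 22.8538*p^4 + 65.3338*p^3 - 16.5949*p^2 - 18.932*p - 10.962)/(22.5625*p^6 + 14.345*p^5 + 8.2651*p^4 + 15.5826*p^3 + 4.7457*p^2 + 1.8144*p + 2.0736)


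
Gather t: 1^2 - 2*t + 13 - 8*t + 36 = 50 - 10*t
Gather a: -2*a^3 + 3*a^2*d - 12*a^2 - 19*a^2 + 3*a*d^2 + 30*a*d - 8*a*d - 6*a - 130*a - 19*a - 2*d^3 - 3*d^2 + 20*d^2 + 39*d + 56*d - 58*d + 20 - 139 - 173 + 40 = -2*a^3 + a^2*(3*d - 31) + a*(3*d^2 + 22*d - 155) - 2*d^3 + 17*d^2 + 37*d - 252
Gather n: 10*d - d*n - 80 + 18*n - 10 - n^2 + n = 10*d - n^2 + n*(19 - d) - 90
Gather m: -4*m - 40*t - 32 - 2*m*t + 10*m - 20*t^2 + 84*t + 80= m*(6 - 2*t) - 20*t^2 + 44*t + 48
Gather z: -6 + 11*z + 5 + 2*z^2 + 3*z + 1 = 2*z^2 + 14*z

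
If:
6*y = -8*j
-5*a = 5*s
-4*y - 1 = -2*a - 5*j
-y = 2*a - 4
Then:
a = 64/35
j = -9/35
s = -64/35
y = 12/35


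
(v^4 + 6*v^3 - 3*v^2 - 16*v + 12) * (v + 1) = v^5 + 7*v^4 + 3*v^3 - 19*v^2 - 4*v + 12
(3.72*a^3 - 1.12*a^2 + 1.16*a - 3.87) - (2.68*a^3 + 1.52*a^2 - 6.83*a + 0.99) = 1.04*a^3 - 2.64*a^2 + 7.99*a - 4.86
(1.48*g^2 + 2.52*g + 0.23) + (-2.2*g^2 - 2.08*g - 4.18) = -0.72*g^2 + 0.44*g - 3.95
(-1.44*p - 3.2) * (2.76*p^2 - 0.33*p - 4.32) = -3.9744*p^3 - 8.3568*p^2 + 7.2768*p + 13.824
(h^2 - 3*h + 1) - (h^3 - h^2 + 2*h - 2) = -h^3 + 2*h^2 - 5*h + 3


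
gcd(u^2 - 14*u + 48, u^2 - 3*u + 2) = 1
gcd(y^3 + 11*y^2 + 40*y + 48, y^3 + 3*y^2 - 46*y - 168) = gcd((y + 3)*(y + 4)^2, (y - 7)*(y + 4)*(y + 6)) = y + 4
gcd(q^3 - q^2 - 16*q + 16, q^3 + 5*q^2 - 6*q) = q - 1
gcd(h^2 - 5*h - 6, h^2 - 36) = h - 6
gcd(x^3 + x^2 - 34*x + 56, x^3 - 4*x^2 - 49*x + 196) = x^2 + 3*x - 28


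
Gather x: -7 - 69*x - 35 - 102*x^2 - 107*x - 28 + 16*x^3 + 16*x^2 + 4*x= 16*x^3 - 86*x^2 - 172*x - 70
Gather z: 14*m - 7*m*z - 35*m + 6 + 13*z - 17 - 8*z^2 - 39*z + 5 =-21*m - 8*z^2 + z*(-7*m - 26) - 6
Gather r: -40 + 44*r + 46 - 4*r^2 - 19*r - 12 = -4*r^2 + 25*r - 6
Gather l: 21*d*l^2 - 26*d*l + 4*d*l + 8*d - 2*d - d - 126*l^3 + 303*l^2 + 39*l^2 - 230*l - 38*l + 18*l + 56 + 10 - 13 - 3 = 5*d - 126*l^3 + l^2*(21*d + 342) + l*(-22*d - 250) + 50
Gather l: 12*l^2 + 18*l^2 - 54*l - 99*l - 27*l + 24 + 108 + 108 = 30*l^2 - 180*l + 240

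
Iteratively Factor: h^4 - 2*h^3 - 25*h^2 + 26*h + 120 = (h + 4)*(h^3 - 6*h^2 - h + 30) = (h - 5)*(h + 4)*(h^2 - h - 6) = (h - 5)*(h - 3)*(h + 4)*(h + 2)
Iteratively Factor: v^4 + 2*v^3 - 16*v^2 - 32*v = (v - 4)*(v^3 + 6*v^2 + 8*v) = (v - 4)*(v + 4)*(v^2 + 2*v) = v*(v - 4)*(v + 4)*(v + 2)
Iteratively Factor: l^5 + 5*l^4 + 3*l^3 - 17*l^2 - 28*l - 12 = (l + 1)*(l^4 + 4*l^3 - l^2 - 16*l - 12) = (l + 1)*(l + 3)*(l^3 + l^2 - 4*l - 4) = (l + 1)*(l + 2)*(l + 3)*(l^2 - l - 2) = (l + 1)^2*(l + 2)*(l + 3)*(l - 2)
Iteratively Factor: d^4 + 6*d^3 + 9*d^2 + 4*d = (d + 1)*(d^3 + 5*d^2 + 4*d) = (d + 1)*(d + 4)*(d^2 + d) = d*(d + 1)*(d + 4)*(d + 1)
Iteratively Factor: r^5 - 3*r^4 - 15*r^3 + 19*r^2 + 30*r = (r - 2)*(r^4 - r^3 - 17*r^2 - 15*r) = (r - 2)*(r + 1)*(r^3 - 2*r^2 - 15*r) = (r - 2)*(r + 1)*(r + 3)*(r^2 - 5*r) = r*(r - 2)*(r + 1)*(r + 3)*(r - 5)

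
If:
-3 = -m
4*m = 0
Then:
No Solution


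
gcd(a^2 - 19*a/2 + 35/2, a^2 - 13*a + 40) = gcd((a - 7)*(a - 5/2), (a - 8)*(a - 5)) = 1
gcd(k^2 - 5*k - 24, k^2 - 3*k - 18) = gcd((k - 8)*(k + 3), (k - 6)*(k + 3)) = k + 3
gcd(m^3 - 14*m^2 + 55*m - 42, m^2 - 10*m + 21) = m - 7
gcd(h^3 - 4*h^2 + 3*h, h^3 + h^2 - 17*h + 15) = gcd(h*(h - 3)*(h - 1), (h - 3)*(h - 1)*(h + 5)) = h^2 - 4*h + 3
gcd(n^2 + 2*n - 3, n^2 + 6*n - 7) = n - 1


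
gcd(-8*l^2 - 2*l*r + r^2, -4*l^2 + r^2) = 2*l + r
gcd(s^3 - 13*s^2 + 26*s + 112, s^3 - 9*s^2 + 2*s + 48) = s^2 - 6*s - 16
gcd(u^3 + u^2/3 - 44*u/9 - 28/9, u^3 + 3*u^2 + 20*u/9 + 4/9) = u^2 + 8*u/3 + 4/3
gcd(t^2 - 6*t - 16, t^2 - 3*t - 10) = t + 2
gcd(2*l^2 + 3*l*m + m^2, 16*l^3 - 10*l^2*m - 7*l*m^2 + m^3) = 2*l + m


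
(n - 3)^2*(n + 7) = n^3 + n^2 - 33*n + 63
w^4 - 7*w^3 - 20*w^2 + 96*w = w*(w - 8)*(w - 3)*(w + 4)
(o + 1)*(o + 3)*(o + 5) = o^3 + 9*o^2 + 23*o + 15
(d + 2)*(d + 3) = d^2 + 5*d + 6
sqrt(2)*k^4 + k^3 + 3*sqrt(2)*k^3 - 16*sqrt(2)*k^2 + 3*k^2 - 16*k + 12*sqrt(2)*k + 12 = (k - 2)*(k - 1)*(k + 6)*(sqrt(2)*k + 1)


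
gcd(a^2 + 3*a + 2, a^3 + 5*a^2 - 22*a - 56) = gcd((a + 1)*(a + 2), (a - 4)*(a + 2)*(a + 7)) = a + 2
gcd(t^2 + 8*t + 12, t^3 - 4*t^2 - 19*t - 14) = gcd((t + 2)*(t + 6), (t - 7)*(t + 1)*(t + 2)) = t + 2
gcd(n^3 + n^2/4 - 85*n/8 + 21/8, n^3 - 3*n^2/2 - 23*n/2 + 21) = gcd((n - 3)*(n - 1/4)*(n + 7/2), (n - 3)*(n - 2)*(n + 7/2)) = n^2 + n/2 - 21/2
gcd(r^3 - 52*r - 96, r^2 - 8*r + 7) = 1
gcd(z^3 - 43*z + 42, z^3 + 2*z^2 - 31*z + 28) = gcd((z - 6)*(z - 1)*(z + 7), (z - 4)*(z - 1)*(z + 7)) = z^2 + 6*z - 7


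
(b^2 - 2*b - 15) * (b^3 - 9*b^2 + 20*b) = b^5 - 11*b^4 + 23*b^3 + 95*b^2 - 300*b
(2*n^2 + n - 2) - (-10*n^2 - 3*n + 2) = 12*n^2 + 4*n - 4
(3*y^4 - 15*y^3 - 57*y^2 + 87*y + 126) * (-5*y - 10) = -15*y^5 + 45*y^4 + 435*y^3 + 135*y^2 - 1500*y - 1260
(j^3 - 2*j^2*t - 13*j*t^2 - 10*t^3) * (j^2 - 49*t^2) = j^5 - 2*j^4*t - 62*j^3*t^2 + 88*j^2*t^3 + 637*j*t^4 + 490*t^5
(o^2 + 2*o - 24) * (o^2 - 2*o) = o^4 - 28*o^2 + 48*o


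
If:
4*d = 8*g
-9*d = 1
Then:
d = -1/9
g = -1/18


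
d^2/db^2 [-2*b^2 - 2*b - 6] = -4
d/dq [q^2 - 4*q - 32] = 2*q - 4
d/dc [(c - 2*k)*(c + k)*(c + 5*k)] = 3*c^2 + 8*c*k - 7*k^2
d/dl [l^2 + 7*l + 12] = 2*l + 7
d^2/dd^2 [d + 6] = 0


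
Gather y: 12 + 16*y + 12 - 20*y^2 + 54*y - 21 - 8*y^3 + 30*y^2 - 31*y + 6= -8*y^3 + 10*y^2 + 39*y + 9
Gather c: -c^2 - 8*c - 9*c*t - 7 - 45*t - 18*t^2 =-c^2 + c*(-9*t - 8) - 18*t^2 - 45*t - 7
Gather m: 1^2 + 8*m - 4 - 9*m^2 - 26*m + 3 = -9*m^2 - 18*m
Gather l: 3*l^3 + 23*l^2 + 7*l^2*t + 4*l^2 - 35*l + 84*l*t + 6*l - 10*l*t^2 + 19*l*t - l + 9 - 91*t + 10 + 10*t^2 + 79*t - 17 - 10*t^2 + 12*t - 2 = 3*l^3 + l^2*(7*t + 27) + l*(-10*t^2 + 103*t - 30)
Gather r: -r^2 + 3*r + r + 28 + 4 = -r^2 + 4*r + 32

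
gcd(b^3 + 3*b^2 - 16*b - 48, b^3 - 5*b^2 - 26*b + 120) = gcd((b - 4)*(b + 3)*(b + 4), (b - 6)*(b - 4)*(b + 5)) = b - 4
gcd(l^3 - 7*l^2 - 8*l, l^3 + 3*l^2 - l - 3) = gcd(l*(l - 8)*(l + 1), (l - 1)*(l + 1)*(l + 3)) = l + 1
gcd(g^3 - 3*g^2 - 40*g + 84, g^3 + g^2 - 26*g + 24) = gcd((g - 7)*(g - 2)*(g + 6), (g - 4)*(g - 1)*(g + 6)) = g + 6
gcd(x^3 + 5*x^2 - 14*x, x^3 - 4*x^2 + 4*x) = x^2 - 2*x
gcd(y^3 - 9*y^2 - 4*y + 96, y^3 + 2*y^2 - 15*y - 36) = y^2 - y - 12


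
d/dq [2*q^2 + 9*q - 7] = 4*q + 9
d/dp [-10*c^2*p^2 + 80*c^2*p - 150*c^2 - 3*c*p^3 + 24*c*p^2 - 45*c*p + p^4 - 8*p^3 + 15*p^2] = -20*c^2*p + 80*c^2 - 9*c*p^2 + 48*c*p - 45*c + 4*p^3 - 24*p^2 + 30*p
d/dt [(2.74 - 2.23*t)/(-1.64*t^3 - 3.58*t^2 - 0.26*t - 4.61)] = (-7.3144*t^3 + 5.4974*t^2 + 19.6184*t + 10.9927)/(2.6896*t^6 + 11.7424*t^5 + 13.6692*t^4 + 16.9824*t^3 + 33.0752*t^2 + 2.3972*t + 21.2521)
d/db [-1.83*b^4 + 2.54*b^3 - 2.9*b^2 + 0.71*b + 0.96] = -7.32*b^3 + 7.62*b^2 - 5.8*b + 0.71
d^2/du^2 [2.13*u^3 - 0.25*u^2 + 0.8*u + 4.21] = 12.78*u - 0.5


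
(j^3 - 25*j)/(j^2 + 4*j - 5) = j*(j - 5)/(j - 1)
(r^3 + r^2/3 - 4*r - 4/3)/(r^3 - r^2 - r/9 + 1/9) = 3*(r^2 - 4)/(3*r^2 - 4*r + 1)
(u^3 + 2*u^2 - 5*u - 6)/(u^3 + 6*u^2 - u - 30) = (u + 1)/(u + 5)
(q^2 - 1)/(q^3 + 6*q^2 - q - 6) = 1/(q + 6)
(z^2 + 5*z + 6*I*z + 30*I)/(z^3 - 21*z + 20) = (z + 6*I)/(z^2 - 5*z + 4)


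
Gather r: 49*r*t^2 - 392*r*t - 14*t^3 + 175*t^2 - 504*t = r*(49*t^2 - 392*t) - 14*t^3 + 175*t^2 - 504*t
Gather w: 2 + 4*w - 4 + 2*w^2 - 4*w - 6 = 2*w^2 - 8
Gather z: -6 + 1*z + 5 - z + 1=0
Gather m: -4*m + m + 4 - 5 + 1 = -3*m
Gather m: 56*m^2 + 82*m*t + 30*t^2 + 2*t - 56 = 56*m^2 + 82*m*t + 30*t^2 + 2*t - 56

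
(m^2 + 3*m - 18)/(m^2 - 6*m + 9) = (m + 6)/(m - 3)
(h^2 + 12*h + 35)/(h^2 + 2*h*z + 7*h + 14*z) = (h + 5)/(h + 2*z)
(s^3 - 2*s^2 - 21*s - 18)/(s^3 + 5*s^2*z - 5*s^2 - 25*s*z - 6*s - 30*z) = (s + 3)/(s + 5*z)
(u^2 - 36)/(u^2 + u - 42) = (u + 6)/(u + 7)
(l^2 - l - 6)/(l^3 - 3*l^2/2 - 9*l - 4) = 2*(l - 3)/(2*l^2 - 7*l - 4)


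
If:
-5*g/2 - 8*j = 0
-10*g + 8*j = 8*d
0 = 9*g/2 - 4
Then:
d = -25/18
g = 8/9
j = -5/18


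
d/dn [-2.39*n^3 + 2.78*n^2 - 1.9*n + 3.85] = -7.17*n^2 + 5.56*n - 1.9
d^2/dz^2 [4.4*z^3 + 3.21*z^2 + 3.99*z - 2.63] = 26.4*z + 6.42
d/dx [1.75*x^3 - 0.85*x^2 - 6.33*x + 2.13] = 5.25*x^2 - 1.7*x - 6.33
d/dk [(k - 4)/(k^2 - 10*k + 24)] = -1/(k^2 - 12*k + 36)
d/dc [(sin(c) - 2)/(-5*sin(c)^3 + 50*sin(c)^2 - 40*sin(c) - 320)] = 2*(sin(c)^3 - 8*sin(c)^2 + 20*sin(c) - 40)*cos(c)/(5*(sin(c)^3 - 10*sin(c)^2 + 8*sin(c) + 64)^2)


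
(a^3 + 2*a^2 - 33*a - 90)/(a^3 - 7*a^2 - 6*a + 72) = (a + 5)/(a - 4)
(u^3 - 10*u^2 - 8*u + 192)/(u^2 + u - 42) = (u^2 - 4*u - 32)/(u + 7)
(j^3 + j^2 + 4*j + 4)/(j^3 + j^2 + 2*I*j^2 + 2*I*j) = (j - 2*I)/j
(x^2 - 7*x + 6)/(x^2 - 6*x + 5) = (x - 6)/(x - 5)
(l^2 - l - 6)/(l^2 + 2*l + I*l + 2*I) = (l - 3)/(l + I)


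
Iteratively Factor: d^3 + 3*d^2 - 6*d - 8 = (d + 1)*(d^2 + 2*d - 8) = (d + 1)*(d + 4)*(d - 2)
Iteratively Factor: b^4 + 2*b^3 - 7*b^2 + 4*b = (b)*(b^3 + 2*b^2 - 7*b + 4) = b*(b - 1)*(b^2 + 3*b - 4) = b*(b - 1)^2*(b + 4)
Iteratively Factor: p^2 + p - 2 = (p - 1)*(p + 2)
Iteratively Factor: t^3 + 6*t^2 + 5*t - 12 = (t + 4)*(t^2 + 2*t - 3) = (t - 1)*(t + 4)*(t + 3)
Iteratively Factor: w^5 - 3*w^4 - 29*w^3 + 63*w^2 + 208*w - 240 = (w - 5)*(w^4 + 2*w^3 - 19*w^2 - 32*w + 48) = (w - 5)*(w + 3)*(w^3 - w^2 - 16*w + 16) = (w - 5)*(w - 1)*(w + 3)*(w^2 - 16) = (w - 5)*(w - 4)*(w - 1)*(w + 3)*(w + 4)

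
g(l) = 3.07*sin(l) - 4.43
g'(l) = 3.07*cos(l)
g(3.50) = -5.51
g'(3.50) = -2.87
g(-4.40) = -1.51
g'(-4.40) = -0.94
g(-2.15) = -7.00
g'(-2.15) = -1.68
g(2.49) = -2.57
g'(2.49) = -2.44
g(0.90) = -2.03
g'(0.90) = 1.91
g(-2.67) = -5.82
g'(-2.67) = -2.73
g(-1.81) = -7.41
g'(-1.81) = -0.73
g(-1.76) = -7.45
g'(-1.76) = -0.58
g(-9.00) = -5.70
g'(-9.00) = -2.80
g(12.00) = -6.08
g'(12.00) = 2.59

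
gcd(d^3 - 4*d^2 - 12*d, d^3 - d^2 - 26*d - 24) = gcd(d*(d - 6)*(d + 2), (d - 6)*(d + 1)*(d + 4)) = d - 6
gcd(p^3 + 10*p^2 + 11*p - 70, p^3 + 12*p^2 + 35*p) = p^2 + 12*p + 35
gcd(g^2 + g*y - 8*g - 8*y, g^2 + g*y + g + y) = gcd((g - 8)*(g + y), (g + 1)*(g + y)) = g + y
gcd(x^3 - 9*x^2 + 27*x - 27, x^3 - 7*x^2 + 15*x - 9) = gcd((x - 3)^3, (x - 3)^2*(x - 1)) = x^2 - 6*x + 9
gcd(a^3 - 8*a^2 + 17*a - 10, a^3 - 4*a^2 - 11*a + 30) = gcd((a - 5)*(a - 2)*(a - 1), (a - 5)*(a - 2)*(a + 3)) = a^2 - 7*a + 10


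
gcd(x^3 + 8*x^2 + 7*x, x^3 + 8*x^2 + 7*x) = x^3 + 8*x^2 + 7*x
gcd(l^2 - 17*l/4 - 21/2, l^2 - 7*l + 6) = l - 6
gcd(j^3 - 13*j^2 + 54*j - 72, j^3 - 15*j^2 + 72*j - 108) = j^2 - 9*j + 18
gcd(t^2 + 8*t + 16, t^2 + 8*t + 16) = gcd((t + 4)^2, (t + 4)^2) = t^2 + 8*t + 16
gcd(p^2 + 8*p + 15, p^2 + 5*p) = p + 5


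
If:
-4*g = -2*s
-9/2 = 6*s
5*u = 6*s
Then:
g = -3/8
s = -3/4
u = -9/10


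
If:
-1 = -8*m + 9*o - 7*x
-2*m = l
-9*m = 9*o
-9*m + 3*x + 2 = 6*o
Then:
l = -17/36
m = 17/72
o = -17/72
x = -31/72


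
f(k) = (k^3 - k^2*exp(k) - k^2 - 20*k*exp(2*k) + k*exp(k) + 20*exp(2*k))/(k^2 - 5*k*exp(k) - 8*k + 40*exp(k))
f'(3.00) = -55.87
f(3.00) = -33.34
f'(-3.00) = 0.60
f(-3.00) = -1.02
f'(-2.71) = 0.59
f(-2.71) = -0.85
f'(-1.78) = 0.56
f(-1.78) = -0.31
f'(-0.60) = 0.44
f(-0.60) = 0.30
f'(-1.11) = 0.52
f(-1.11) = 0.05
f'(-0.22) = 0.32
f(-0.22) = 0.44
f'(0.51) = -0.39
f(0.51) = 0.47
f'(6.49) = -17687.27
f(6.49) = -9600.53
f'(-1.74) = 0.56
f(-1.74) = -0.29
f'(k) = (-k^2*exp(k) + 3*k^2 - 40*k*exp(2*k) - k*exp(k) - 2*k + 20*exp(2*k) + exp(k))/(k^2 - 5*k*exp(k) - 8*k + 40*exp(k)) + (5*k*exp(k) - 2*k - 35*exp(k) + 8)*(k^3 - k^2*exp(k) - k^2 - 20*k*exp(2*k) + k*exp(k) + 20*exp(2*k))/(k^2 - 5*k*exp(k) - 8*k + 40*exp(k))^2 = (4*k^2*exp(k) + k^2 - 36*k*exp(k) - 16*k + 4*exp(k) + 8)/(k^2 - 16*k + 64)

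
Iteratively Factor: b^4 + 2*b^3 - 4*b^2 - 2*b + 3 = (b - 1)*(b^3 + 3*b^2 - b - 3) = (b - 1)^2*(b^2 + 4*b + 3) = (b - 1)^2*(b + 3)*(b + 1)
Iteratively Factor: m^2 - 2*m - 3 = (m - 3)*(m + 1)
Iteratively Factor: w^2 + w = (w + 1)*(w)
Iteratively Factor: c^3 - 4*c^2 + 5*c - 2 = (c - 1)*(c^2 - 3*c + 2) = (c - 1)^2*(c - 2)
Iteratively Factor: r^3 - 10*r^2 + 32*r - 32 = (r - 2)*(r^2 - 8*r + 16) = (r - 4)*(r - 2)*(r - 4)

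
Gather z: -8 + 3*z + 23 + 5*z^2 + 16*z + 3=5*z^2 + 19*z + 18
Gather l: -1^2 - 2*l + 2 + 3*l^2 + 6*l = 3*l^2 + 4*l + 1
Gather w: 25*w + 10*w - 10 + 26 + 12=35*w + 28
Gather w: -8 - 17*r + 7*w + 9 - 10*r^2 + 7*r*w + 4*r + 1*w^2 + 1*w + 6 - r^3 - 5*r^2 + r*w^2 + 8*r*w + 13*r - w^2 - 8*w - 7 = -r^3 - 15*r^2 + r*w^2 + 15*r*w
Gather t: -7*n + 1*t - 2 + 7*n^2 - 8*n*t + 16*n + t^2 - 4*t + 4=7*n^2 + 9*n + t^2 + t*(-8*n - 3) + 2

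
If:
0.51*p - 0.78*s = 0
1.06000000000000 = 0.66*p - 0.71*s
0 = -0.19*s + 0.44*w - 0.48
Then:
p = 5.41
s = 3.54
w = 2.62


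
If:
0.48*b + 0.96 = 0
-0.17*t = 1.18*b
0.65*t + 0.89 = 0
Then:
No Solution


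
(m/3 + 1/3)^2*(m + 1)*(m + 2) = m^4/9 + 5*m^3/9 + m^2 + 7*m/9 + 2/9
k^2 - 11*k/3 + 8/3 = (k - 8/3)*(k - 1)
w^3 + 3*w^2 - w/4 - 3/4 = (w - 1/2)*(w + 1/2)*(w + 3)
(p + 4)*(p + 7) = p^2 + 11*p + 28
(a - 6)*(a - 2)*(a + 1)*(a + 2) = a^4 - 5*a^3 - 10*a^2 + 20*a + 24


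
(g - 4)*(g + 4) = g^2 - 16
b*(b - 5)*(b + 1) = b^3 - 4*b^2 - 5*b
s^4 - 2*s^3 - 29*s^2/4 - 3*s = s*(s - 4)*(s + 1/2)*(s + 3/2)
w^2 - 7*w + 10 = (w - 5)*(w - 2)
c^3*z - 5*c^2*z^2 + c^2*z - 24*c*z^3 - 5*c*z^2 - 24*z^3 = (c - 8*z)*(c + 3*z)*(c*z + z)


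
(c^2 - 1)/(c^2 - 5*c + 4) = (c + 1)/(c - 4)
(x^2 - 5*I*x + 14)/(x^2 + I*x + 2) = (x - 7*I)/(x - I)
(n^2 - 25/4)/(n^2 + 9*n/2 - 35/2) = (n + 5/2)/(n + 7)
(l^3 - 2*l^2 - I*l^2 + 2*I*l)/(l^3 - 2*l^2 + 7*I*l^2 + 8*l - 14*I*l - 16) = l/(l + 8*I)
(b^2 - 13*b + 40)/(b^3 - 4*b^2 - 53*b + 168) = (b - 5)/(b^2 + 4*b - 21)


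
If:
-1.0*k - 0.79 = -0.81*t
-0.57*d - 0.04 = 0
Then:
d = -0.07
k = 0.81*t - 0.79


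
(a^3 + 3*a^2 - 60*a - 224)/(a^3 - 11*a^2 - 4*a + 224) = (a + 7)/(a - 7)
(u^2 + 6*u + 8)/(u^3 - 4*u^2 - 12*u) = (u + 4)/(u*(u - 6))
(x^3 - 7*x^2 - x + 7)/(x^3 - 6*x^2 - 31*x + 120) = (x^3 - 7*x^2 - x + 7)/(x^3 - 6*x^2 - 31*x + 120)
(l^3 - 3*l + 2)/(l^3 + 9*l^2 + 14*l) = (l^2 - 2*l + 1)/(l*(l + 7))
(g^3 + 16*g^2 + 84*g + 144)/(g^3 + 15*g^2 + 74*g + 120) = (g + 6)/(g + 5)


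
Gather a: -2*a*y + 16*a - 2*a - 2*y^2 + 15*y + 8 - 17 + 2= a*(14 - 2*y) - 2*y^2 + 15*y - 7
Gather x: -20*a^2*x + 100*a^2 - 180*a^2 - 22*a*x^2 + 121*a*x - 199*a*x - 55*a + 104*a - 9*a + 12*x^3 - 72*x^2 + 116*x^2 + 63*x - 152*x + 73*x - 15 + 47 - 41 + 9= -80*a^2 + 40*a + 12*x^3 + x^2*(44 - 22*a) + x*(-20*a^2 - 78*a - 16)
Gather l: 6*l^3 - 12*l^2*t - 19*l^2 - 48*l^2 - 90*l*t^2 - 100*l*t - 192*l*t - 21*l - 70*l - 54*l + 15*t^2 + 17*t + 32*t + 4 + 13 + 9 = 6*l^3 + l^2*(-12*t - 67) + l*(-90*t^2 - 292*t - 145) + 15*t^2 + 49*t + 26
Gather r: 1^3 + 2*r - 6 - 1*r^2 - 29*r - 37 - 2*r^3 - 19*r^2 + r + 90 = -2*r^3 - 20*r^2 - 26*r + 48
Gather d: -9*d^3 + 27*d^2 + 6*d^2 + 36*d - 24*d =-9*d^3 + 33*d^2 + 12*d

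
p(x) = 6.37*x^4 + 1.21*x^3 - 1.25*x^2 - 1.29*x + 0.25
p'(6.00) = 5618.07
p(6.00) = 8464.39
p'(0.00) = -1.29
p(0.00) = 0.25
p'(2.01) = 215.26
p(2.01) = 106.41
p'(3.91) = 1567.54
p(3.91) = 1537.26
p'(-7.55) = -10741.29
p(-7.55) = 20115.94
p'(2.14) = 259.70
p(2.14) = 137.22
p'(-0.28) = -0.86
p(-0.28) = 0.53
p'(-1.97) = -177.08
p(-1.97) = 84.63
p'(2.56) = 443.58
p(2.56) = 282.65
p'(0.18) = -1.47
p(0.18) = -0.01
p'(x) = 25.48*x^3 + 3.63*x^2 - 2.5*x - 1.29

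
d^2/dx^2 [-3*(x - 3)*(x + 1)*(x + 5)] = -18*x - 18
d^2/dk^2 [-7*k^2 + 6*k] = -14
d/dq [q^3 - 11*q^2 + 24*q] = 3*q^2 - 22*q + 24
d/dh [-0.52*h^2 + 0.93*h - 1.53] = 0.93 - 1.04*h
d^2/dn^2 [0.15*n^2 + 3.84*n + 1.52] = 0.300000000000000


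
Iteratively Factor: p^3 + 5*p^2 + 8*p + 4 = (p + 2)*(p^2 + 3*p + 2) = (p + 2)^2*(p + 1)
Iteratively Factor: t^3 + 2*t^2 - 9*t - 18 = (t - 3)*(t^2 + 5*t + 6) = (t - 3)*(t + 2)*(t + 3)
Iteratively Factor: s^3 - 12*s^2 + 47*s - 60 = (s - 4)*(s^2 - 8*s + 15) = (s - 4)*(s - 3)*(s - 5)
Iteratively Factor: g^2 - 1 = (g - 1)*(g + 1)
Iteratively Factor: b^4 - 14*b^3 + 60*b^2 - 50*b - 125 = (b - 5)*(b^3 - 9*b^2 + 15*b + 25) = (b - 5)^2*(b^2 - 4*b - 5) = (b - 5)^3*(b + 1)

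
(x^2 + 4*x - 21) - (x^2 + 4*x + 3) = -24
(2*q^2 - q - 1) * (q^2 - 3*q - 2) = 2*q^4 - 7*q^3 - 2*q^2 + 5*q + 2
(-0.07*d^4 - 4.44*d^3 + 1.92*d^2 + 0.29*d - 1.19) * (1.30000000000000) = -0.091*d^4 - 5.772*d^3 + 2.496*d^2 + 0.377*d - 1.547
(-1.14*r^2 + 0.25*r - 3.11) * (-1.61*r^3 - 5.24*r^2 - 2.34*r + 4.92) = 1.8354*r^5 + 5.5711*r^4 + 6.3647*r^3 + 10.1026*r^2 + 8.5074*r - 15.3012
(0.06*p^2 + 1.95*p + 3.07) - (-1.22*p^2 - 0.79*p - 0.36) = 1.28*p^2 + 2.74*p + 3.43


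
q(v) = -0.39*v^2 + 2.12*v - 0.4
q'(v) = 2.12 - 0.78*v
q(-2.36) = -7.58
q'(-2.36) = 3.96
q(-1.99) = -6.16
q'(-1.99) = 3.67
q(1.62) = 2.01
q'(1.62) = 0.86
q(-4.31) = -16.78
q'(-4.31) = 5.48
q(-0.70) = -2.08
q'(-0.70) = 2.67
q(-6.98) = -34.20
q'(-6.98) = 7.56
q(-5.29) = -22.53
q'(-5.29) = 6.25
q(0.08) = -0.23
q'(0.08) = 2.06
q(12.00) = -31.12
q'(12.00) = -7.24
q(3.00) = 2.45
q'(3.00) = -0.22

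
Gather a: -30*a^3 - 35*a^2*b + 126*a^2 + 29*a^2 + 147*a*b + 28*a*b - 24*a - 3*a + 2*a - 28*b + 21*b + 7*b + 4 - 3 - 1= -30*a^3 + a^2*(155 - 35*b) + a*(175*b - 25)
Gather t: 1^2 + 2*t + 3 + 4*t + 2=6*t + 6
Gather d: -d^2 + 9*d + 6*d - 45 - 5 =-d^2 + 15*d - 50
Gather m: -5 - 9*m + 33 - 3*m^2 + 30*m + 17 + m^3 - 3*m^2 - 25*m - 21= m^3 - 6*m^2 - 4*m + 24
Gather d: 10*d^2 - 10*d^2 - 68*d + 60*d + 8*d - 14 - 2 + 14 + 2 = 0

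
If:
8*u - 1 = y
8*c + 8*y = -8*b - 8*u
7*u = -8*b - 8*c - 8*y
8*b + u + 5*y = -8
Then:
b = -3/8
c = 11/8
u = 0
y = -1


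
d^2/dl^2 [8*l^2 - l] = 16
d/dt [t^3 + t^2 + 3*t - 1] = 3*t^2 + 2*t + 3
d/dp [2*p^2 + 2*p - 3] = 4*p + 2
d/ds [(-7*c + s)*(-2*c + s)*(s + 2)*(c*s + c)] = c*(28*c^2*s + 42*c^2 - 27*c*s^2 - 54*c*s - 18*c + 4*s^3 + 9*s^2 + 4*s)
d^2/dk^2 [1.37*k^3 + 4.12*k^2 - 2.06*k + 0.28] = 8.22*k + 8.24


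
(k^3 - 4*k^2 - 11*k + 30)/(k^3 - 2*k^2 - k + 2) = (k^2 - 2*k - 15)/(k^2 - 1)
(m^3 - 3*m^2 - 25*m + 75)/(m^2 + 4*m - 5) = (m^2 - 8*m + 15)/(m - 1)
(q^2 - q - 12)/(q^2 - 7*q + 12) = (q + 3)/(q - 3)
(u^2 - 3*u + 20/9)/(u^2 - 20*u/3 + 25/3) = (u - 4/3)/(u - 5)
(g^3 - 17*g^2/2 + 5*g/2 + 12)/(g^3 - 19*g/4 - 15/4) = 2*(2*g^2 - 19*g + 24)/(4*g^2 - 4*g - 15)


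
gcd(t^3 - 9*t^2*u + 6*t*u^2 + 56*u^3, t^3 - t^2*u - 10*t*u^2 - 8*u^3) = t^2 - 2*t*u - 8*u^2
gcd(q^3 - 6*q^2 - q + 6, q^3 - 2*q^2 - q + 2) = q^2 - 1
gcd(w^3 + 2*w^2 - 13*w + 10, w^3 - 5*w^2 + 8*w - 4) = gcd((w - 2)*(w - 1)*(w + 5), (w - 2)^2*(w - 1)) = w^2 - 3*w + 2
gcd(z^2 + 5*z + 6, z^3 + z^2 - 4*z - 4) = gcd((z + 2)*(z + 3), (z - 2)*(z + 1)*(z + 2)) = z + 2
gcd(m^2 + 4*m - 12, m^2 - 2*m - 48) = m + 6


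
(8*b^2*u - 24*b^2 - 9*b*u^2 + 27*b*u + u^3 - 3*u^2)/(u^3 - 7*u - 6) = (8*b^2 - 9*b*u + u^2)/(u^2 + 3*u + 2)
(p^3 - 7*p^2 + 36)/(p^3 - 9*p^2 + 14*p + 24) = (p^2 - p - 6)/(p^2 - 3*p - 4)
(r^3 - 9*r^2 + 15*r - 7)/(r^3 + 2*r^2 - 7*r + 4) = (r - 7)/(r + 4)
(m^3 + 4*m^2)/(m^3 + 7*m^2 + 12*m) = m/(m + 3)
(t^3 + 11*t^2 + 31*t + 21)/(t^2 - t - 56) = (t^2 + 4*t + 3)/(t - 8)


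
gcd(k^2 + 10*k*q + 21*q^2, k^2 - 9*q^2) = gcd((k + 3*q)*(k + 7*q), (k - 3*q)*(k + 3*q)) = k + 3*q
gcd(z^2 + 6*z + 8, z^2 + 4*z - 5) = 1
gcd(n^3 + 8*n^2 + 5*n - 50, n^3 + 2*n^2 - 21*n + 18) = 1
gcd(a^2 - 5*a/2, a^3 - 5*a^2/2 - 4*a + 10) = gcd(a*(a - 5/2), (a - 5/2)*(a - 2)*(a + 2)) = a - 5/2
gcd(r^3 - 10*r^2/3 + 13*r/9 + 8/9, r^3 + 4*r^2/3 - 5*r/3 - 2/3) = r^2 - 2*r/3 - 1/3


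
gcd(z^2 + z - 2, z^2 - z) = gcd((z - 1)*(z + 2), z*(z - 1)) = z - 1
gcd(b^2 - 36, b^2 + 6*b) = b + 6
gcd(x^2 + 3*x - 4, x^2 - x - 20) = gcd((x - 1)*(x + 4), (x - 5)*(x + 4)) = x + 4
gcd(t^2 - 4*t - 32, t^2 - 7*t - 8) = t - 8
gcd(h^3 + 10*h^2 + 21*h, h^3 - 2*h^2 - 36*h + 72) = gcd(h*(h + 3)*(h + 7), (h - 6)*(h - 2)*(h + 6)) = 1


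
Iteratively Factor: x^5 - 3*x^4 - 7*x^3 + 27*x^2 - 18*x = (x + 3)*(x^4 - 6*x^3 + 11*x^2 - 6*x) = (x - 1)*(x + 3)*(x^3 - 5*x^2 + 6*x) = (x - 3)*(x - 1)*(x + 3)*(x^2 - 2*x) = x*(x - 3)*(x - 1)*(x + 3)*(x - 2)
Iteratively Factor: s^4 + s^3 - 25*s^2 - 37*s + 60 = (s - 5)*(s^3 + 6*s^2 + 5*s - 12) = (s - 5)*(s - 1)*(s^2 + 7*s + 12) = (s - 5)*(s - 1)*(s + 3)*(s + 4)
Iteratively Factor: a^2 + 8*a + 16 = (a + 4)*(a + 4)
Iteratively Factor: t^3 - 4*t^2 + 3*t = (t)*(t^2 - 4*t + 3) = t*(t - 3)*(t - 1)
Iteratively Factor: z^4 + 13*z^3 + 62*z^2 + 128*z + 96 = (z + 2)*(z^3 + 11*z^2 + 40*z + 48) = (z + 2)*(z + 3)*(z^2 + 8*z + 16) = (z + 2)*(z + 3)*(z + 4)*(z + 4)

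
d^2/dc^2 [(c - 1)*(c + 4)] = 2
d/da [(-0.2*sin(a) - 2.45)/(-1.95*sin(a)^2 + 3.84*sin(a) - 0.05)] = (-0.39*sin(a)^2 - 9.555*sin(a) + 9.418)*cos(a)/(3.8025*sin(a)^4 - 14.976*sin(a)^3 + 14.9406*sin(a)^2 - 0.384*sin(a) + 0.0025)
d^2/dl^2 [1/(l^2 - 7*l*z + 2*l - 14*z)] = 2*(-l^2 + 7*l*z - 2*l + 14*z + (2*l - 7*z + 2)^2)/(l^2 - 7*l*z + 2*l - 14*z)^3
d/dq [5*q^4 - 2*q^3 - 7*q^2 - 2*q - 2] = 20*q^3 - 6*q^2 - 14*q - 2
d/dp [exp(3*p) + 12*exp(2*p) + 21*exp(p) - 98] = 3*(exp(2*p) + 8*exp(p) + 7)*exp(p)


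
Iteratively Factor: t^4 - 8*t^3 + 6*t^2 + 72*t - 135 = (t + 3)*(t^3 - 11*t^2 + 39*t - 45) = (t - 3)*(t + 3)*(t^2 - 8*t + 15) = (t - 5)*(t - 3)*(t + 3)*(t - 3)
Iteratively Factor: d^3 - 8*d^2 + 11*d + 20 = (d + 1)*(d^2 - 9*d + 20) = (d - 4)*(d + 1)*(d - 5)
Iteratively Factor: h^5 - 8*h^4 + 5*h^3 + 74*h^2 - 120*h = (h - 4)*(h^4 - 4*h^3 - 11*h^2 + 30*h) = h*(h - 4)*(h^3 - 4*h^2 - 11*h + 30) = h*(h - 4)*(h + 3)*(h^2 - 7*h + 10) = h*(h - 5)*(h - 4)*(h + 3)*(h - 2)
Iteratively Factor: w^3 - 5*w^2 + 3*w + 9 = (w + 1)*(w^2 - 6*w + 9) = (w - 3)*(w + 1)*(w - 3)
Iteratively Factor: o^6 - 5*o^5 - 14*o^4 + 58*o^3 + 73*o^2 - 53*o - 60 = (o + 3)*(o^5 - 8*o^4 + 10*o^3 + 28*o^2 - 11*o - 20) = (o + 1)*(o + 3)*(o^4 - 9*o^3 + 19*o^2 + 9*o - 20) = (o - 5)*(o + 1)*(o + 3)*(o^3 - 4*o^2 - o + 4) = (o - 5)*(o - 4)*(o + 1)*(o + 3)*(o^2 - 1) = (o - 5)*(o - 4)*(o - 1)*(o + 1)*(o + 3)*(o + 1)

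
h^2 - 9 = (h - 3)*(h + 3)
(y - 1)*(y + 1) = y^2 - 1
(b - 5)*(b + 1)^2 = b^3 - 3*b^2 - 9*b - 5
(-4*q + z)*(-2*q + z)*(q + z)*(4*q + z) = 32*q^4 + 16*q^3*z - 18*q^2*z^2 - q*z^3 + z^4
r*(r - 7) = r^2 - 7*r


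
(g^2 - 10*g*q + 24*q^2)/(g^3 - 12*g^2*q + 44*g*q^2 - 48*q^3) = 1/(g - 2*q)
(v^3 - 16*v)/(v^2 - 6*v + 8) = v*(v + 4)/(v - 2)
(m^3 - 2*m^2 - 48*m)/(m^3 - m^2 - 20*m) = (-m^2 + 2*m + 48)/(-m^2 + m + 20)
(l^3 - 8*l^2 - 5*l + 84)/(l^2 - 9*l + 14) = (l^2 - l - 12)/(l - 2)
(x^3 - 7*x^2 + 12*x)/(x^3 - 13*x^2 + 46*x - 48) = x*(x - 4)/(x^2 - 10*x + 16)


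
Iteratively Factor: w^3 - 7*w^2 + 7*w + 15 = (w - 3)*(w^2 - 4*w - 5) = (w - 3)*(w + 1)*(w - 5)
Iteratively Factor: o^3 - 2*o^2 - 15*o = (o - 5)*(o^2 + 3*o) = o*(o - 5)*(o + 3)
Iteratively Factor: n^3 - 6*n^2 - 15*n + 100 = (n + 4)*(n^2 - 10*n + 25) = (n - 5)*(n + 4)*(n - 5)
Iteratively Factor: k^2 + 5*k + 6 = (k + 2)*(k + 3)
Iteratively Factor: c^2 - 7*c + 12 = (c - 4)*(c - 3)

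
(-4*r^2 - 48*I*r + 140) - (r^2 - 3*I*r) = -5*r^2 - 45*I*r + 140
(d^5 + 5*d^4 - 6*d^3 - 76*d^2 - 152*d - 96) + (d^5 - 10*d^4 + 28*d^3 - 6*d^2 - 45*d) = 2*d^5 - 5*d^4 + 22*d^3 - 82*d^2 - 197*d - 96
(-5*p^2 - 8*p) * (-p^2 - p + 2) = 5*p^4 + 13*p^3 - 2*p^2 - 16*p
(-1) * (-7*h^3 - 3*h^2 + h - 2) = 7*h^3 + 3*h^2 - h + 2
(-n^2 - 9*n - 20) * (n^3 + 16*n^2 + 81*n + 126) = -n^5 - 25*n^4 - 245*n^3 - 1175*n^2 - 2754*n - 2520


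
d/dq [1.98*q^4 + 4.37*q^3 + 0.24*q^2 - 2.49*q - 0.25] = 7.92*q^3 + 13.11*q^2 + 0.48*q - 2.49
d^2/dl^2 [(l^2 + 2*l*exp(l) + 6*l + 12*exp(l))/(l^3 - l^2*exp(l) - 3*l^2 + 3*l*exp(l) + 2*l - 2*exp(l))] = (((l^2 + 2*l*exp(l) + 6*l + 12*exp(l))*(l^2*exp(l) + l*exp(l) - 6*l - 2*exp(l) + 6) - 4*(l*exp(l) + l + 7*exp(l) + 3)*(-l^2*exp(l) + 3*l^2 + l*exp(l) - 6*l + exp(l) + 2))*(l^3 - l^2*exp(l) - 3*l^2 + 3*l*exp(l) + 2*l - 2*exp(l)) + 2*(l*exp(l) + 8*exp(l) + 1)*(l^3 - l^2*exp(l) - 3*l^2 + 3*l*exp(l) + 2*l - 2*exp(l))^2 + 2*(l^2 + 2*l*exp(l) + 6*l + 12*exp(l))*(-l^2*exp(l) + 3*l^2 + l*exp(l) - 6*l + exp(l) + 2)^2)/(l^3 - l^2*exp(l) - 3*l^2 + 3*l*exp(l) + 2*l - 2*exp(l))^3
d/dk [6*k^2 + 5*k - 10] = 12*k + 5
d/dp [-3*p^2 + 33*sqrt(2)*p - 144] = -6*p + 33*sqrt(2)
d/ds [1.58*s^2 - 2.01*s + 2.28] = 3.16*s - 2.01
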